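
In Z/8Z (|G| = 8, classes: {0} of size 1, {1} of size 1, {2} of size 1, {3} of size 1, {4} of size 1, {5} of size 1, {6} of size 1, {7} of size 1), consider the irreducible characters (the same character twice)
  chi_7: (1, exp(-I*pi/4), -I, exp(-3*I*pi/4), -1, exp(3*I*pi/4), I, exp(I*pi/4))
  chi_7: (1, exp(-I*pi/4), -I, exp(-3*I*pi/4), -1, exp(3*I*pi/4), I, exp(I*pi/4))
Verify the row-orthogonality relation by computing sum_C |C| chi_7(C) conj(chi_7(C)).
Sum = 8 = |G| = 8; so <chi_7, chi_7> = 1 (norm-1 confirms irreducibility).

Proof sketch: Compute term by term over conjugacy classes (|C| * chi_7(C) * conj(chi_7(C))):
  1*(1)*conj(1) + 1*(exp(-I*pi/4))*conj(exp(-I*pi/4)) + 1*(-I)*conj(-I) + 1*(exp(-3*I*pi/4))*conj(exp(-3*I*pi/4)) + 1*(-1)*conj(-1) + 1*(exp(3*I*pi/4))*conj(exp(3*I*pi/4)) + 1*(I)*conj(I) + 1*(exp(I*pi/4))*conj(exp(I*pi/4))
  = (1) + (1) + (1) + (1) + (1) + (1) + (1) + (1)
  = 8.
(Exp terms are combined using exp(i*s)*conj(exp(i*t)) = exp(i*(s-t)), and sums of them are collapsed using the identity that for every m > 1 the m distinct m-th roots of unity sum to 0, e.g. 1 + exp(2*I*pi/3) + exp(-2*I*pi/3) = 0.)
Dividing by |G| = 8 gives 8/8 = 1, matching the row-orthogonality relation <chi_7, chi_7> = [chi_7 = chi_7].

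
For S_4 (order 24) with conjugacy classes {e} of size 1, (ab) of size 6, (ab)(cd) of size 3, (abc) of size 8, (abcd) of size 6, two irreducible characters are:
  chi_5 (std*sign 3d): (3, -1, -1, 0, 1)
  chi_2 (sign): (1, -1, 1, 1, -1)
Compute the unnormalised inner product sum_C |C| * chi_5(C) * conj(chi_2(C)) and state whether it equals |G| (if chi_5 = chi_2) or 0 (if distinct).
Sum = 0; so <chi_5, chi_2> = 0 (distinct irreducibles are orthogonal).

Working: Compute term by term over conjugacy classes (|C| * chi_5(C) * conj(chi_2(C))):
  1*(3)*conj(1) + 6*(-1)*conj(-1) + 3*(-1)*conj(1) + 8*(0)*conj(1) + 6*(1)*conj(-1)
  = (3) + (6) + (-3) + (0) + (-6)
  = 0.
Dividing by |G| = 24 gives 0/24 = 0, matching the row-orthogonality relation <chi_5, chi_2> = [chi_5 = chi_2].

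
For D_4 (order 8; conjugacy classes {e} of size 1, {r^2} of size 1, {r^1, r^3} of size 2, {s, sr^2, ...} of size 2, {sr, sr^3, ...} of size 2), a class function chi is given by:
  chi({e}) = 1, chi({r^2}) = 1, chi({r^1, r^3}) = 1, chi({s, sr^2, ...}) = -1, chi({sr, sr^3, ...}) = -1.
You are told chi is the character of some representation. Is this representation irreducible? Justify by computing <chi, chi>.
Irreducible: <chi, chi> = 1.

Working: <chi, chi> = (1/|G|) sum_C |C| * |chi(C)|^2 = (1/8)[1*|1|^2 + 1*|1|^2 + 2*|1|^2 + 2*|-1|^2 + 2*|-1|^2]
  = (1/8)[(1) + (1) + (2) + (2) + (2)] = 8/8 = 1.
A character is irreducible iff <chi, chi> = 1, so this representation is irreducible.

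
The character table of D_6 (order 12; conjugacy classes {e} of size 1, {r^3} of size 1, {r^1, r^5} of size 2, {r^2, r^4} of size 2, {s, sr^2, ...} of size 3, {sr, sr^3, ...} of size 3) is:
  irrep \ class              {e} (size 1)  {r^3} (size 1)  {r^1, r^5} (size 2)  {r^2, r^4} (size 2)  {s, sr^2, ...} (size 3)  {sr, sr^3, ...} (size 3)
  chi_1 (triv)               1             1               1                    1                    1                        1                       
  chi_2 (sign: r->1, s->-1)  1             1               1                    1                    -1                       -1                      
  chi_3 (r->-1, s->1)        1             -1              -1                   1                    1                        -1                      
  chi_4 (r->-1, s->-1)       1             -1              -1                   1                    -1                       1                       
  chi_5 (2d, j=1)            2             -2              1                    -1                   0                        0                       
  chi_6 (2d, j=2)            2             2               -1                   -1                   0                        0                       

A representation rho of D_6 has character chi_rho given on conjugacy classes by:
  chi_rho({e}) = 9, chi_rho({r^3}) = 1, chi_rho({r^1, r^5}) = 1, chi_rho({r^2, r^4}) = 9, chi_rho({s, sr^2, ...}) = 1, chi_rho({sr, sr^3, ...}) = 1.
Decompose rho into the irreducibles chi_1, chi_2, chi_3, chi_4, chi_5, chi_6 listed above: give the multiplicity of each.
Multiplicities: chi_1: 3, chi_2: 2, chi_3: 2, chi_4: 2, chi_5: 0, chi_6: 0.

Use <chi_rho, chi> = (1/|G|) sum_C |C| * chi_rho(C) * conj(chi(C)) with |G| = 12 for each irreducible chi in the table:
  <chi_rho, chi_1> = (1/12)[1*(9)*conj(1) + 1*(1)*conj(1) + 2*(1)*conj(1) + 2*(9)*conj(1) + 3*(1)*conj(1) + 3*(1)*conj(1)]
      = (1/12)[(9) + (1) + (2) + (18) + (3) + (3)] = 36/12 = 3
  <chi_rho, chi_2> = (1/12)[1*(9)*conj(1) + 1*(1)*conj(1) + 2*(1)*conj(1) + 2*(9)*conj(1) + 3*(1)*conj(-1) + 3*(1)*conj(-1)]
      = (1/12)[(9) + (1) + (2) + (18) + (-3) + (-3)] = 24/12 = 2
  <chi_rho, chi_3> = (1/12)[1*(9)*conj(1) + 1*(1)*conj(-1) + 2*(1)*conj(-1) + 2*(9)*conj(1) + 3*(1)*conj(1) + 3*(1)*conj(-1)]
      = (1/12)[(9) + (-1) + (-2) + (18) + (3) + (-3)] = 24/12 = 2
  <chi_rho, chi_4> = (1/12)[1*(9)*conj(1) + 1*(1)*conj(-1) + 2*(1)*conj(-1) + 2*(9)*conj(1) + 3*(1)*conj(-1) + 3*(1)*conj(1)]
      = (1/12)[(9) + (-1) + (-2) + (18) + (-3) + (3)] = 24/12 = 2
  <chi_rho, chi_5> = (1/12)[1*(9)*conj(2) + 1*(1)*conj(-2) + 2*(1)*conj(1) + 2*(9)*conj(-1) + 3*(1)*conj(0) + 3*(1)*conj(0)]
      = (1/12)[(18) + (-2) + (2) + (-18) + (0) + (0)] = 0/12 = 0
  <chi_rho, chi_6> = (1/12)[1*(9)*conj(2) + 1*(1)*conj(2) + 2*(1)*conj(-1) + 2*(9)*conj(-1) + 3*(1)*conj(0) + 3*(1)*conj(0)]
      = (1/12)[(18) + (2) + (-2) + (-18) + (0) + (0)] = 0/12 = 0
Dimension check: dim(rho) = sum (mult * dim) = 3*1 + 2*1 + 2*1 + 2*1 + 0*2 + 0*2 = 9 = chi_rho(e) = 9.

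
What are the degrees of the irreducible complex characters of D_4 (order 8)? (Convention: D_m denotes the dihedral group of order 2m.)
Dimensions: 1, 1, 1, 1, 2

Details: There are 5 irreducibles (= number of conjugacy classes). Their dimensions d_i satisfy sum d_i^2 = |G| = 8: 1 + 1 + 1 + 1 + 4 = 8.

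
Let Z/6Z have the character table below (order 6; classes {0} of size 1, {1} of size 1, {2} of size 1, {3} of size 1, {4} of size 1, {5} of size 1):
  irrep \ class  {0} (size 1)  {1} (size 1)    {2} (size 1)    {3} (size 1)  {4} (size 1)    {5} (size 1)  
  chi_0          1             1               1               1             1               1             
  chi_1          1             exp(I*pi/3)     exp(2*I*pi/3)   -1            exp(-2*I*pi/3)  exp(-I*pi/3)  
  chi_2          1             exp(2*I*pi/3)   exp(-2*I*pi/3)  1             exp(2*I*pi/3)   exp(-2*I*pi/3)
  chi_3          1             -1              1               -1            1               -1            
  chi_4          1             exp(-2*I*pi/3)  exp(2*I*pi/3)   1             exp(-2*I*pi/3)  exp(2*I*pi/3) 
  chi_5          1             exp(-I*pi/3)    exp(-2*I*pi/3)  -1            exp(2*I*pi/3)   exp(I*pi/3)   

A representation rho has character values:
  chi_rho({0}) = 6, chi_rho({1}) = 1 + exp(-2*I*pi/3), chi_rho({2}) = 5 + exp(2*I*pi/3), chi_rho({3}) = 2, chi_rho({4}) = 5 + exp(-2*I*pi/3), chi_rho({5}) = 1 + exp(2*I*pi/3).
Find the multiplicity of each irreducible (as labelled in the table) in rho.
Multiplicities: chi_0: 3, chi_1: 0, chi_2: 0, chi_3: 2, chi_4: 1, chi_5: 0.

Why: Use <chi_rho, chi> = (1/|G|) sum_C |C| * chi_rho(C) * conj(chi(C)) with |G| = 6 for each irreducible chi in the table:
  <chi_rho, chi_0> = (1/6)[1*(6)*conj(1) + 1*(1 + exp(-2*I*pi/3))*conj(1) + 1*(5 + exp(2*I*pi/3))*conj(1) + 1*(2)*conj(1) + 1*(5 + exp(-2*I*pi/3))*conj(1) + 1*(1 + exp(2*I*pi/3))*conj(1)]
      = (1/6)[(6) + (1 + exp(-2*I*pi/3)) + (5 + exp(2*I*pi/3)) + (2) + (5 + exp(-2*I*pi/3)) + (1 + exp(2*I*pi/3))] = 18/6 = 3
  <chi_rho, chi_1> = (1/6)[1*(6)*conj(1) + 1*(1 + exp(-2*I*pi/3))*conj(exp(I*pi/3)) + 1*(5 + exp(2*I*pi/3))*conj(exp(2*I*pi/3)) + 1*(2)*conj(-1) + 1*(5 + exp(-2*I*pi/3))*conj(exp(-2*I*pi/3)) + 1*(1 + exp(2*I*pi/3))*conj(exp(-I*pi/3))]
      = (1/6)[(6) + (-1 + exp(-I*pi/3)) + (1 + 5*exp(-2*I*pi/3)) + (-2) + (1 + 5*exp(2*I*pi/3)) + (-1 + exp(I*pi/3))] = 0/6 = 0
  <chi_rho, chi_2> = (1/6)[1*(6)*conj(1) + 1*(1 + exp(-2*I*pi/3))*conj(exp(2*I*pi/3)) + 1*(5 + exp(2*I*pi/3))*conj(exp(-2*I*pi/3)) + 1*(2)*conj(1) + 1*(5 + exp(-2*I*pi/3))*conj(exp(2*I*pi/3)) + 1*(1 + exp(2*I*pi/3))*conj(exp(-2*I*pi/3))]
      = (1/6)[(6) + (-1) + (exp(-2*I*pi/3) + 5*exp(2*I*pi/3)) + (2) + (5*exp(-2*I*pi/3) + exp(2*I*pi/3)) + (-1)] = 0/6 = 0
  <chi_rho, chi_3> = (1/6)[1*(6)*conj(1) + 1*(1 + exp(-2*I*pi/3))*conj(-1) + 1*(5 + exp(2*I*pi/3))*conj(1) + 1*(2)*conj(-1) + 1*(5 + exp(-2*I*pi/3))*conj(1) + 1*(1 + exp(2*I*pi/3))*conj(-1)]
      = (1/6)[(6) + (-1 - exp(-2*I*pi/3)) + (5 + exp(2*I*pi/3)) + (-2) + (5 + exp(-2*I*pi/3)) + (-1 - exp(2*I*pi/3))] = 12/6 = 2
  <chi_rho, chi_4> = (1/6)[1*(6)*conj(1) + 1*(1 + exp(-2*I*pi/3))*conj(exp(-2*I*pi/3)) + 1*(5 + exp(2*I*pi/3))*conj(exp(2*I*pi/3)) + 1*(2)*conj(1) + 1*(5 + exp(-2*I*pi/3))*conj(exp(-2*I*pi/3)) + 1*(1 + exp(2*I*pi/3))*conj(exp(2*I*pi/3))]
      = (1/6)[(6) + (1 + exp(2*I*pi/3)) + (1 + 5*exp(-2*I*pi/3)) + (2) + (1 + 5*exp(2*I*pi/3)) + (1 + exp(-2*I*pi/3))] = 6/6 = 1
  <chi_rho, chi_5> = (1/6)[1*(6)*conj(1) + 1*(1 + exp(-2*I*pi/3))*conj(exp(-I*pi/3)) + 1*(5 + exp(2*I*pi/3))*conj(exp(-2*I*pi/3)) + 1*(2)*conj(-1) + 1*(5 + exp(-2*I*pi/3))*conj(exp(2*I*pi/3)) + 1*(1 + exp(2*I*pi/3))*conj(exp(I*pi/3))]
      = (1/6)[(6) + (1) + (exp(-2*I*pi/3) + 5*exp(2*I*pi/3)) + (-2) + (5*exp(-2*I*pi/3) + exp(2*I*pi/3)) + (1)] = 0/6 = 0
(Exp terms are combined using exp(i*s)*conj(exp(i*t)) = exp(i*(s-t)), and sums of them are collapsed using the identity that for every m > 1 the m distinct m-th roots of unity sum to 0, e.g. 1 + exp(2*I*pi/3) + exp(-2*I*pi/3) = 0.)
Dimension check: dim(rho) = sum (mult * dim) = 3*1 + 0*1 + 0*1 + 2*1 + 1*1 + 0*1 = 6 = chi_rho(e) = 6.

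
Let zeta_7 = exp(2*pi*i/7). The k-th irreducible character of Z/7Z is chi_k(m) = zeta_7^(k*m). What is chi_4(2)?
chi_4(2) = zeta_7^8 = exp(2*I*pi/7)

Derivation: chi_4(2) = zeta_7^(4*2) = zeta_7^8. Since zeta_7^7 = 1, this equals zeta_7^1 = exp(2*pi*i*1/7) = exp(2*I*pi/7).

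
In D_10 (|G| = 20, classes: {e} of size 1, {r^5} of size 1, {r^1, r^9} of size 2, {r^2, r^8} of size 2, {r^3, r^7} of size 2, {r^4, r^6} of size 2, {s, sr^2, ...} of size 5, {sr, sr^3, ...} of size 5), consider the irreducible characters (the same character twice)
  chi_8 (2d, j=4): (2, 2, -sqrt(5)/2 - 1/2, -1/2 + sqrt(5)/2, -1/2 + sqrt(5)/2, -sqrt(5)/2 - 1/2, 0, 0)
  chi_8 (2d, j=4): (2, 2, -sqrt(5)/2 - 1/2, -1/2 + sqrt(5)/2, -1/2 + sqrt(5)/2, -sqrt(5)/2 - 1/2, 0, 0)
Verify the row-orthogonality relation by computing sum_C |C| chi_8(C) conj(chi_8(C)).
Sum = 20 = |G| = 20; so <chi_8, chi_8> = 1 (norm-1 confirms irreducibility).

Working: Compute term by term over conjugacy classes (|C| * chi_8(C) * conj(chi_8(C))):
  1*(2)*conj(2) + 1*(2)*conj(2) + 2*(-sqrt(5)/2 - 1/2)*conj(-sqrt(5)/2 - 1/2) + 2*(-1/2 + sqrt(5)/2)*conj(-1/2 + sqrt(5)/2) + 2*(-1/2 + sqrt(5)/2)*conj(-1/2 + sqrt(5)/2) + 2*(-sqrt(5)/2 - 1/2)*conj(-sqrt(5)/2 - 1/2) + 5*(0)*conj(0) + 5*(0)*conj(0)
  = (4) + (4) + (sqrt(5) + 3) + (3 - sqrt(5)) + (3 - sqrt(5)) + (sqrt(5) + 3) + (0) + (0)
  = 20.
Dividing by |G| = 20 gives 20/20 = 1, matching the row-orthogonality relation <chi_8, chi_8> = [chi_8 = chi_8].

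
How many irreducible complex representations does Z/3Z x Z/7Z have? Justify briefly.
21

Explanation: The number of irreducible complex representations of a finite group equals its number of conjugacy classes. Z/3Z x Z/7Z is abelian of order 21, so every element is its own conjugacy class: 21 classes, so Z/3Z x Z/7Z (order 21) has exactly 21 irreducible complex representations.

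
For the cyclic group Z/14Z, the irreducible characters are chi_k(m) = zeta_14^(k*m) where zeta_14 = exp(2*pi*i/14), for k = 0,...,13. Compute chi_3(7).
chi_3(7) = zeta_14^21 = -1

Why: chi_3(7) = zeta_14^(3*7) = zeta_14^21. Since zeta_14^14 = 1, this equals zeta_14^7 = exp(2*pi*i*7/14) = -1.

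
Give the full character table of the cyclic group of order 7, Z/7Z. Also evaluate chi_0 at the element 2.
Character table of Z/7Z (irreps indexed chi_0,...,chi_6 with chi_k(m) = zeta_7^(k*m), zeta_7 = exp(2*pi*i/7)):
  irrep \ class  {0} (size 1)  {1} (size 1)    {2} (size 1)    {3} (size 1)    {4} (size 1)    {5} (size 1)    {6} (size 1)  
  chi_0          1             1               1               1               1               1               1             
  chi_1          1             exp(2*I*pi/7)   exp(4*I*pi/7)   exp(6*I*pi/7)   exp(-6*I*pi/7)  exp(-4*I*pi/7)  exp(-2*I*pi/7)
  chi_2          1             exp(4*I*pi/7)   exp(-6*I*pi/7)  exp(-2*I*pi/7)  exp(2*I*pi/7)   exp(6*I*pi/7)   exp(-4*I*pi/7)
  chi_3          1             exp(6*I*pi/7)   exp(-2*I*pi/7)  exp(4*I*pi/7)   exp(-4*I*pi/7)  exp(2*I*pi/7)   exp(-6*I*pi/7)
  chi_4          1             exp(-6*I*pi/7)  exp(2*I*pi/7)   exp(-4*I*pi/7)  exp(4*I*pi/7)   exp(-2*I*pi/7)  exp(6*I*pi/7) 
  chi_5          1             exp(-4*I*pi/7)  exp(6*I*pi/7)   exp(2*I*pi/7)   exp(-2*I*pi/7)  exp(-6*I*pi/7)  exp(4*I*pi/7) 
  chi_6          1             exp(-2*I*pi/7)  exp(-4*I*pi/7)  exp(-6*I*pi/7)  exp(6*I*pi/7)   exp(4*I*pi/7)   exp(2*I*pi/7) 

Spot check: chi_0(2) = zeta_7^(0*2) = zeta_7^0 = 1.

Solution. Z/7Z is abelian, so all 7 irreducible complex representations are 1-dimensional. They are given by chi_k(m) = zeta_7^(k*m) for k = 0,...,6. Row orthogonality: sum_m chi_k(m) conj(chi_l(m)) = 7 * [k = l].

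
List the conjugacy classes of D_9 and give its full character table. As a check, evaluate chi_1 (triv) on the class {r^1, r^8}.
Conjugacy classes: {e} of size 1, {r^1, r^8} of size 2, {r^2, r^7} of size 2, {r^3, r^6} of size 2, {r^4, r^5} of size 2, {s, sr, ..., sr^8} of size 9.
Character table:
  irrep \ class              {e} (size 1)  {r^1, r^8} (size 2)  {r^2, r^7} (size 2)  {r^3, r^6} (size 2)  {r^4, r^5} (size 2)  {s, sr, ..., sr^8} (size 9)
  chi_1 (triv)               1             1                    1                    1                    1                    1                          
  chi_2 (sign: r->1, s->-1)  1             1                    1                    1                    1                    -1                         
  chi_3 (2d, j=1)            2             2*cos(2*pi/9)        2*cos(4*pi/9)        -1                   -2*cos(pi/9)         0                          
  chi_4 (2d, j=2)            2             2*cos(4*pi/9)        -2*cos(pi/9)         -1                   2*cos(2*pi/9)        0                          
  chi_5 (2d, j=3)            2             -1                   -1                   2                    -1                   0                          
  chi_6 (2d, j=4)            2             -2*cos(pi/9)         2*cos(2*pi/9)        -1                   2*cos(4*pi/9)        0                          

Spot check: chi_1 (triv) on {r^1, r^8} = 1.

Proof sketch: D_9 has order 2*9 = 18 with 6 conjugacy classes, hence 6 irreducibles. Sum of squared dims 1 + 1 + 4 + 4 + 4 + 4 = 18 = |G|. Linear characters come from the abelianisation; the 2-dimensional irreps have character r^k -> 2*cos(2*pi*j*k/9), reflections -> 0.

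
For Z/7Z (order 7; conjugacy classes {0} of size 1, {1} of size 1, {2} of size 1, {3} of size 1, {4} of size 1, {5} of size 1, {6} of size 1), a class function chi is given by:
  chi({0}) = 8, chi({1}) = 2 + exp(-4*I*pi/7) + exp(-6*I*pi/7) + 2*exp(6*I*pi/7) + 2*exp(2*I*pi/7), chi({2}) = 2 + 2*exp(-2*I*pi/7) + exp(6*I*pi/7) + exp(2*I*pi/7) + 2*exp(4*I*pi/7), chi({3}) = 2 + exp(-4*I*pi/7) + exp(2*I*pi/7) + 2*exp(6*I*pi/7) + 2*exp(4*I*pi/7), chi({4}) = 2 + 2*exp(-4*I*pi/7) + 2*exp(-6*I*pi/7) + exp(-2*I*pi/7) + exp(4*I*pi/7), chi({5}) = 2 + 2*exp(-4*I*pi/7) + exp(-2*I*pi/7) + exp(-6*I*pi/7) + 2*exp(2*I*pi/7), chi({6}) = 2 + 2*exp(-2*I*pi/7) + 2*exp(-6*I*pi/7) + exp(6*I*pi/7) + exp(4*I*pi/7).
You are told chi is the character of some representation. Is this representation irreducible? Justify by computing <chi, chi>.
Not irreducible (reducible): <chi, chi> = 14 > 1.

Derivation: <chi, chi> = (1/|G|) sum_C |C| * |chi(C)|^2 = (1/7)[1*|8|^2 + 1*|2 + exp(-4*I*pi/7) + exp(-6*I*pi/7) + 2*exp(6*I*pi/7) + 2*exp(2*I*pi/7)|^2 + 1*|2 + 2*exp(-2*I*pi/7) + exp(6*I*pi/7) + exp(2*I*pi/7) + 2*exp(4*I*pi/7)|^2 + 1*|2 + exp(-4*I*pi/7) + exp(2*I*pi/7) + 2*exp(6*I*pi/7) + 2*exp(4*I*pi/7)|^2 + 1*|2 + 2*exp(-4*I*pi/7) + 2*exp(-6*I*pi/7) + exp(-2*I*pi/7) + exp(4*I*pi/7)|^2 + 1*|2 + 2*exp(-4*I*pi/7) + exp(-2*I*pi/7) + exp(-6*I*pi/7) + 2*exp(2*I*pi/7)|^2 + 1*|2 + 2*exp(-2*I*pi/7) + 2*exp(-6*I*pi/7) + exp(6*I*pi/7) + exp(4*I*pi/7)|^2]
  = (1/7)[(64) + (14 + 8*exp(-4*I*pi/7) + 7*exp(-2*I*pi/7) + 10*exp(-6*I*pi/7) + 10*exp(6*I*pi/7) + 7*exp(2*I*pi/7) + 8*exp(4*I*pi/7)) + (14 + 10*exp(-2*I*pi/7) + 7*exp(-4*I*pi/7) + 8*exp(-6*I*pi/7) + 8*exp(6*I*pi/7) + 7*exp(4*I*pi/7) + 10*exp(2*I*pi/7)) + (14 + 10*exp(-4*I*pi/7) + 8*exp(-2*I*pi/7) + 7*exp(-6*I*pi/7) + 7*exp(6*I*pi/7) + 8*exp(2*I*pi/7) + 10*exp(4*I*pi/7)) + (14 + 10*exp(-4*I*pi/7) + 8*exp(-2*I*pi/7) + 7*exp(-6*I*pi/7) + 7*exp(6*I*pi/7) + 8*exp(2*I*pi/7) + 10*exp(4*I*pi/7)) + (14 + 10*exp(-2*I*pi/7) + 7*exp(-4*I*pi/7) + 8*exp(-6*I*pi/7) + 8*exp(6*I*pi/7) + 7*exp(4*I*pi/7) + 10*exp(2*I*pi/7)) + (14 + 8*exp(-4*I*pi/7) + 7*exp(-2*I*pi/7) + 10*exp(-6*I*pi/7) + 10*exp(6*I*pi/7) + 7*exp(2*I*pi/7) + 8*exp(4*I*pi/7))] = 98/7 = 14.
(Exp terms are combined using exp(i*s)*conj(exp(i*t)) = exp(i*(s-t)), and sums of them are collapsed using the identity that for every m > 1 the m distinct m-th roots of unity sum to 0, e.g. 1 + exp(2*I*pi/3) + exp(-2*I*pi/3) = 0.)
A character is irreducible iff <chi, chi> = 1, so this representation is reducible.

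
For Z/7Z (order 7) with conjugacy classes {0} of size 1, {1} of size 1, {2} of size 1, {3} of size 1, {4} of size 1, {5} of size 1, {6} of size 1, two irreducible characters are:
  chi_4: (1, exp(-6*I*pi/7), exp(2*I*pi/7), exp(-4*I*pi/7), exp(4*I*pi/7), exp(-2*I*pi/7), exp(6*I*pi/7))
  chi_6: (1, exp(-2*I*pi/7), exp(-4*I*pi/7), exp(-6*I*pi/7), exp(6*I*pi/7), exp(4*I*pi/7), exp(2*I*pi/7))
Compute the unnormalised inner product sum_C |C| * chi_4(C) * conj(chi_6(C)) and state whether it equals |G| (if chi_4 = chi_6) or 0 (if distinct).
Sum = 0; so <chi_4, chi_6> = 0 (distinct irreducibles are orthogonal).

Derivation: Compute term by term over conjugacy classes (|C| * chi_4(C) * conj(chi_6(C))):
  1*(1)*conj(1) + 1*(exp(-6*I*pi/7))*conj(exp(-2*I*pi/7)) + 1*(exp(2*I*pi/7))*conj(exp(-4*I*pi/7)) + 1*(exp(-4*I*pi/7))*conj(exp(-6*I*pi/7)) + 1*(exp(4*I*pi/7))*conj(exp(6*I*pi/7)) + 1*(exp(-2*I*pi/7))*conj(exp(4*I*pi/7)) + 1*(exp(6*I*pi/7))*conj(exp(2*I*pi/7))
  = (1) + (exp(-4*I*pi/7)) + (exp(6*I*pi/7)) + (exp(2*I*pi/7)) + (exp(-2*I*pi/7)) + (exp(-6*I*pi/7)) + (exp(4*I*pi/7))
  = 0.
(Exp terms are combined using exp(i*s)*conj(exp(i*t)) = exp(i*(s-t)), and sums of them are collapsed using the identity that for every m > 1 the m distinct m-th roots of unity sum to 0, e.g. 1 + exp(2*I*pi/3) + exp(-2*I*pi/3) = 0.)
Dividing by |G| = 7 gives 0/7 = 0, matching the row-orthogonality relation <chi_4, chi_6> = [chi_4 = chi_6].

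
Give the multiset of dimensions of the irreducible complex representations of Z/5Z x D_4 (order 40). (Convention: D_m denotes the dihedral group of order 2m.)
Dimensions: 1, 1, 1, 1, 1, 1, 1, 1, 1, 1, 1, 1, 1, 1, 1, 1, 1, 1, 1, 1, 2, 2, 2, 2, 2

Working: There are 25 irreducibles (= number of conjugacy classes). Their dimensions d_i satisfy sum d_i^2 = |G| = 40: 1 + 1 + 1 + 1 + 1 + 1 + 1 + 1 + 1 + 1 + 1 + 1 + 1 + 1 + 1 + 1 + 1 + 1 + 1 + 1 + 4 + 4 + 4 + 4 + 4 = 40. (For the product with Z/5Z: each of the 5 1-dim characters of Z/5Z tensors with each irrep of D_4, giving 5 copies of each D_4-dimension.)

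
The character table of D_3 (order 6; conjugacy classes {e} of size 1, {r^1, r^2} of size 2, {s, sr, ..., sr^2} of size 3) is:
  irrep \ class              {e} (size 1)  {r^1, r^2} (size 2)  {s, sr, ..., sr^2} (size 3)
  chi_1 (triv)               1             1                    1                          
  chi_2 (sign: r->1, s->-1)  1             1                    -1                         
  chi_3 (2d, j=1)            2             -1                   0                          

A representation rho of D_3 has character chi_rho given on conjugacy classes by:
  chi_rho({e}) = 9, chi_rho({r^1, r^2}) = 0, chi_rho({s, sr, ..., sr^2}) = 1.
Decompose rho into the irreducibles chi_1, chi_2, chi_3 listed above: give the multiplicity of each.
Multiplicities: chi_1: 2, chi_2: 1, chi_3: 3.

Justification: Use <chi_rho, chi> = (1/|G|) sum_C |C| * chi_rho(C) * conj(chi(C)) with |G| = 6 for each irreducible chi in the table:
  <chi_rho, chi_1> = (1/6)[1*(9)*conj(1) + 2*(0)*conj(1) + 3*(1)*conj(1)]
      = (1/6)[(9) + (0) + (3)] = 12/6 = 2
  <chi_rho, chi_2> = (1/6)[1*(9)*conj(1) + 2*(0)*conj(1) + 3*(1)*conj(-1)]
      = (1/6)[(9) + (0) + (-3)] = 6/6 = 1
  <chi_rho, chi_3> = (1/6)[1*(9)*conj(2) + 2*(0)*conj(-1) + 3*(1)*conj(0)]
      = (1/6)[(18) + (0) + (0)] = 18/6 = 3
Dimension check: dim(rho) = sum (mult * dim) = 2*1 + 1*1 + 3*2 = 9 = chi_rho(e) = 9.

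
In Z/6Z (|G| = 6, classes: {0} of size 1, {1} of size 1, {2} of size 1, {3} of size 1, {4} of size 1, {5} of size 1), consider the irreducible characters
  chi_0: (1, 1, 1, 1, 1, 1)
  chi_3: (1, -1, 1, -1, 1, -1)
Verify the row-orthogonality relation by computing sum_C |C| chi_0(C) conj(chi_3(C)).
Sum = 0; so <chi_0, chi_3> = 0 (distinct irreducibles are orthogonal).

Working: Compute term by term over conjugacy classes (|C| * chi_0(C) * conj(chi_3(C))):
  1*(1)*conj(1) + 1*(1)*conj(-1) + 1*(1)*conj(1) + 1*(1)*conj(-1) + 1*(1)*conj(1) + 1*(1)*conj(-1)
  = (1) + (-1) + (1) + (-1) + (1) + (-1)
  = 0.
(Exp terms are combined using exp(i*s)*conj(exp(i*t)) = exp(i*(s-t)), and sums of them are collapsed using the identity that for every m > 1 the m distinct m-th roots of unity sum to 0, e.g. 1 + exp(2*I*pi/3) + exp(-2*I*pi/3) = 0.)
Dividing by |G| = 6 gives 0/6 = 0, matching the row-orthogonality relation <chi_0, chi_3> = [chi_0 = chi_3].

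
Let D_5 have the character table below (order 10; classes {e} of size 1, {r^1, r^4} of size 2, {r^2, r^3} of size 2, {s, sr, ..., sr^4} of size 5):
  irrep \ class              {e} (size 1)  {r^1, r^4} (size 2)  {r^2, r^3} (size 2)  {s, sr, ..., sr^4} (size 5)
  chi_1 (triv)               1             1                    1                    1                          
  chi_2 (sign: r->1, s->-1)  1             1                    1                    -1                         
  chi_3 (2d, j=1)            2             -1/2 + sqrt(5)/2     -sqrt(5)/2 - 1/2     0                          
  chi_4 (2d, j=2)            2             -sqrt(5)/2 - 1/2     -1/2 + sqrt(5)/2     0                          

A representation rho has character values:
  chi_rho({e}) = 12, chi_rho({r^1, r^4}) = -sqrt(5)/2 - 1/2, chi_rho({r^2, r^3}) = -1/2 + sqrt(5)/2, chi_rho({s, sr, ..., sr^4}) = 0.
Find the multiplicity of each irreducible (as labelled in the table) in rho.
Multiplicities: chi_1: 1, chi_2: 1, chi_3: 2, chi_4: 3.

Reasoning: Use <chi_rho, chi> = (1/|G|) sum_C |C| * chi_rho(C) * conj(chi(C)) with |G| = 10 for each irreducible chi in the table:
  <chi_rho, chi_1> = (1/10)[1*(12)*conj(1) + 2*(-sqrt(5)/2 - 1/2)*conj(1) + 2*(-1/2 + sqrt(5)/2)*conj(1) + 5*(0)*conj(1)]
      = (1/10)[(12) + (-sqrt(5) - 1) + (-1 + sqrt(5)) + (0)] = 10/10 = 1
  <chi_rho, chi_2> = (1/10)[1*(12)*conj(1) + 2*(-sqrt(5)/2 - 1/2)*conj(1) + 2*(-1/2 + sqrt(5)/2)*conj(1) + 5*(0)*conj(-1)]
      = (1/10)[(12) + (-sqrt(5) - 1) + (-1 + sqrt(5)) + (0)] = 10/10 = 1
  <chi_rho, chi_3> = (1/10)[1*(12)*conj(2) + 2*(-sqrt(5)/2 - 1/2)*conj(-1/2 + sqrt(5)/2) + 2*(-1/2 + sqrt(5)/2)*conj(-sqrt(5)/2 - 1/2) + 5*(0)*conj(0)]
      = (1/10)[(24) + (-2) + (-2) + (0)] = 20/10 = 2
  <chi_rho, chi_4> = (1/10)[1*(12)*conj(2) + 2*(-sqrt(5)/2 - 1/2)*conj(-sqrt(5)/2 - 1/2) + 2*(-1/2 + sqrt(5)/2)*conj(-1/2 + sqrt(5)/2) + 5*(0)*conj(0)]
      = (1/10)[(24) + (sqrt(5) + 3) + (3 - sqrt(5)) + (0)] = 30/10 = 3
Dimension check: dim(rho) = sum (mult * dim) = 1*1 + 1*1 + 2*2 + 3*2 = 12 = chi_rho(e) = 12.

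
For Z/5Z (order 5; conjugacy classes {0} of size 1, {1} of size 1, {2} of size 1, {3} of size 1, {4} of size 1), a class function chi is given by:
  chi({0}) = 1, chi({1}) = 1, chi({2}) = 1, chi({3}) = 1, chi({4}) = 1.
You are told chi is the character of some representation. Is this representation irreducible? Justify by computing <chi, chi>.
Irreducible: <chi, chi> = 1.

Solution. <chi, chi> = (1/|G|) sum_C |C| * |chi(C)|^2 = (1/5)[1*|1|^2 + 1*|1|^2 + 1*|1|^2 + 1*|1|^2 + 1*|1|^2]
  = (1/5)[(1) + (1) + (1) + (1) + (1)] = 5/5 = 1.
(Exp terms are combined using exp(i*s)*conj(exp(i*t)) = exp(i*(s-t)), and sums of them are collapsed using the identity that for every m > 1 the m distinct m-th roots of unity sum to 0, e.g. 1 + exp(2*I*pi/3) + exp(-2*I*pi/3) = 0.)
A character is irreducible iff <chi, chi> = 1, so this representation is irreducible.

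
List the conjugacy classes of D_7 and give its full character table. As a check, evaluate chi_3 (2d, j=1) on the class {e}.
Conjugacy classes: {e} of size 1, {r^1, r^6} of size 2, {r^2, r^5} of size 2, {r^3, r^4} of size 2, {s, sr, ..., sr^6} of size 7.
Character table:
  irrep \ class              {e} (size 1)  {r^1, r^6} (size 2)  {r^2, r^5} (size 2)  {r^3, r^4} (size 2)  {s, sr, ..., sr^6} (size 7)
  chi_1 (triv)               1             1                    1                    1                    1                          
  chi_2 (sign: r->1, s->-1)  1             1                    1                    1                    -1                         
  chi_3 (2d, j=1)            2             2*cos(2*pi/7)        -2*cos(3*pi/7)       -2*cos(pi/7)         0                          
  chi_4 (2d, j=2)            2             -2*cos(3*pi/7)       -2*cos(pi/7)         2*cos(2*pi/7)        0                          
  chi_5 (2d, j=3)            2             -2*cos(pi/7)         2*cos(2*pi/7)        -2*cos(3*pi/7)       0                          

Spot check: chi_3 (2d, j=1) on {e} = 2.

Reasoning: D_7 has order 2*7 = 14 with 5 conjugacy classes, hence 5 irreducibles. Sum of squared dims 1 + 1 + 4 + 4 + 4 = 14 = |G|. Linear characters come from the abelianisation; the 2-dimensional irreps have character r^k -> 2*cos(2*pi*j*k/7), reflections -> 0.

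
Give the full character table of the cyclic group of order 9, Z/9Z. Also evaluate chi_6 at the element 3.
Character table of Z/9Z (irreps indexed chi_0,...,chi_8 with chi_k(m) = zeta_9^(k*m), zeta_9 = exp(2*pi*i/9)):
  irrep \ class  {0} (size 1)  {1} (size 1)    {2} (size 1)    {3} (size 1)    {4} (size 1)    {5} (size 1)    {6} (size 1)    {7} (size 1)    {8} (size 1)  
  chi_0          1             1               1               1               1               1               1               1               1             
  chi_1          1             exp(2*I*pi/9)   exp(4*I*pi/9)   exp(2*I*pi/3)   exp(8*I*pi/9)   exp(-8*I*pi/9)  exp(-2*I*pi/3)  exp(-4*I*pi/9)  exp(-2*I*pi/9)
  chi_2          1             exp(4*I*pi/9)   exp(8*I*pi/9)   exp(-2*I*pi/3)  exp(-2*I*pi/9)  exp(2*I*pi/9)   exp(2*I*pi/3)   exp(-8*I*pi/9)  exp(-4*I*pi/9)
  chi_3          1             exp(2*I*pi/3)   exp(-2*I*pi/3)  1               exp(2*I*pi/3)   exp(-2*I*pi/3)  1               exp(2*I*pi/3)   exp(-2*I*pi/3)
  chi_4          1             exp(8*I*pi/9)   exp(-2*I*pi/9)  exp(2*I*pi/3)   exp(-4*I*pi/9)  exp(4*I*pi/9)   exp(-2*I*pi/3)  exp(2*I*pi/9)   exp(-8*I*pi/9)
  chi_5          1             exp(-8*I*pi/9)  exp(2*I*pi/9)   exp(-2*I*pi/3)  exp(4*I*pi/9)   exp(-4*I*pi/9)  exp(2*I*pi/3)   exp(-2*I*pi/9)  exp(8*I*pi/9) 
  chi_6          1             exp(-2*I*pi/3)  exp(2*I*pi/3)   1               exp(-2*I*pi/3)  exp(2*I*pi/3)   1               exp(-2*I*pi/3)  exp(2*I*pi/3) 
  chi_7          1             exp(-4*I*pi/9)  exp(-8*I*pi/9)  exp(2*I*pi/3)   exp(2*I*pi/9)   exp(-2*I*pi/9)  exp(-2*I*pi/3)  exp(8*I*pi/9)   exp(4*I*pi/9) 
  chi_8          1             exp(-2*I*pi/9)  exp(-4*I*pi/9)  exp(-2*I*pi/3)  exp(-8*I*pi/9)  exp(8*I*pi/9)   exp(2*I*pi/3)   exp(4*I*pi/9)   exp(2*I*pi/9) 

Spot check: chi_6(3) = zeta_9^(6*3) = zeta_9^18 = 1.

Why: Z/9Z is abelian, so all 9 irreducible complex representations are 1-dimensional. They are given by chi_k(m) = zeta_9^(k*m) for k = 0,...,8. Row orthogonality: sum_m chi_k(m) conj(chi_l(m)) = 9 * [k = l].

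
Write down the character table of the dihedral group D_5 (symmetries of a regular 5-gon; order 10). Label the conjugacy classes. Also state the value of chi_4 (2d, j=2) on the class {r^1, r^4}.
Conjugacy classes: {e} of size 1, {r^1, r^4} of size 2, {r^2, r^3} of size 2, {s, sr, ..., sr^4} of size 5.
Character table:
  irrep \ class              {e} (size 1)  {r^1, r^4} (size 2)  {r^2, r^3} (size 2)  {s, sr, ..., sr^4} (size 5)
  chi_1 (triv)               1             1                    1                    1                          
  chi_2 (sign: r->1, s->-1)  1             1                    1                    -1                         
  chi_3 (2d, j=1)            2             -1/2 + sqrt(5)/2     -sqrt(5)/2 - 1/2     0                          
  chi_4 (2d, j=2)            2             -sqrt(5)/2 - 1/2     -1/2 + sqrt(5)/2     0                          

Spot check: chi_4 (2d, j=2) on {r^1, r^4} = -sqrt(5)/2 - 1/2.

Justification: D_5 has order 2*5 = 10 with 4 conjugacy classes, hence 4 irreducibles. Sum of squared dims 1 + 1 + 4 + 4 = 10 = |G|. Linear characters come from the abelianisation; the 2-dimensional irreps have character r^k -> 2*cos(2*pi*j*k/5), reflections -> 0.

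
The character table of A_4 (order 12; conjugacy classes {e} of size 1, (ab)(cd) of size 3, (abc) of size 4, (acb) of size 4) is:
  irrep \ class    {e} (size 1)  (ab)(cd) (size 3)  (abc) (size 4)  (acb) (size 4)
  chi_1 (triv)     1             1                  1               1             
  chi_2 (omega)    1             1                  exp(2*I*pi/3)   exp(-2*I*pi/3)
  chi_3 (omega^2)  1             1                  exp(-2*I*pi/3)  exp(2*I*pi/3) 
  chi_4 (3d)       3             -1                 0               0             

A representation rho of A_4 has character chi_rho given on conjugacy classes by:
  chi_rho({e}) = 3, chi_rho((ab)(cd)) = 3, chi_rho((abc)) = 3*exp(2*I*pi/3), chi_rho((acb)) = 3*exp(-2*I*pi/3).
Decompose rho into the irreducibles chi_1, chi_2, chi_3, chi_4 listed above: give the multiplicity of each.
Multiplicities: chi_1: 0, chi_2: 3, chi_3: 0, chi_4: 0.

Details: Use <chi_rho, chi> = (1/|G|) sum_C |C| * chi_rho(C) * conj(chi(C)) with |G| = 12 for each irreducible chi in the table:
  <chi_rho, chi_1> = (1/12)[1*(3)*conj(1) + 3*(3)*conj(1) + 4*(3*exp(2*I*pi/3))*conj(1) + 4*(3*exp(-2*I*pi/3))*conj(1)]
      = (1/12)[(3) + (9) + (12*exp(2*I*pi/3)) + (12*exp(-2*I*pi/3))] = 0/12 = 0
  <chi_rho, chi_2> = (1/12)[1*(3)*conj(1) + 3*(3)*conj(1) + 4*(3*exp(2*I*pi/3))*conj(exp(2*I*pi/3)) + 4*(3*exp(-2*I*pi/3))*conj(exp(-2*I*pi/3))]
      = (1/12)[(3) + (9) + (12) + (12)] = 36/12 = 3
  <chi_rho, chi_3> = (1/12)[1*(3)*conj(1) + 3*(3)*conj(1) + 4*(3*exp(2*I*pi/3))*conj(exp(-2*I*pi/3)) + 4*(3*exp(-2*I*pi/3))*conj(exp(2*I*pi/3))]
      = (1/12)[(3) + (9) + (12*exp(-2*I*pi/3)) + (12*exp(2*I*pi/3))] = 0/12 = 0
  <chi_rho, chi_4> = (1/12)[1*(3)*conj(3) + 3*(3)*conj(-1) + 4*(3*exp(2*I*pi/3))*conj(0) + 4*(3*exp(-2*I*pi/3))*conj(0)]
      = (1/12)[(9) + (-9) + (0) + (0)] = 0/12 = 0
(Exp terms are combined using exp(i*s)*conj(exp(i*t)) = exp(i*(s-t)), and sums of them are collapsed using the identity that for every m > 1 the m distinct m-th roots of unity sum to 0, e.g. 1 + exp(2*I*pi/3) + exp(-2*I*pi/3) = 0.)
Dimension check: dim(rho) = sum (mult * dim) = 0*1 + 3*1 + 0*1 + 0*3 = 3 = chi_rho(e) = 3.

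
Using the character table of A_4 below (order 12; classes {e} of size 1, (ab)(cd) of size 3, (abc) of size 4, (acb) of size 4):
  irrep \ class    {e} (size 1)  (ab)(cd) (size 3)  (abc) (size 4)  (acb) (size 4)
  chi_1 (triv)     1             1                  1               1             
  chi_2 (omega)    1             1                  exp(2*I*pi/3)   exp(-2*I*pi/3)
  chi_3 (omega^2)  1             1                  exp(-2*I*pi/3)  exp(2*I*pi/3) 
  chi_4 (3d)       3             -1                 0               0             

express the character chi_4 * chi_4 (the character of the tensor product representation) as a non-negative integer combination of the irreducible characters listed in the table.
chi_4 tensor chi_4 = chi_1 + chi_2 + chi_3 + 2*chi_4 (all other irreducibles have multiplicity 0).

Derivation: The character of a tensor product is the pointwise product (chi_4 * chi_4)(C) = chi_4(C) * chi_4(C):
  {e}: (3)*(3), (ab)(cd): (-1)*(-1), (abc): (0)*(0), (acb): (0)*(0)
so (chi_4 * chi_4) takes values
  {e} -> 9, (ab)(cd) -> 1, (abc) -> 0, (acb) -> 0.
Now take the inner product of this character with each irreducible chi from the table, <chi_4*chi_4, chi> = (1/12) sum_C |C| (chi_4*chi_4)(C) conj(chi(C)):
  <chi_4*chi_4, chi_1> = (1/12)[1*(9)*conj(1) + 3*(1)*conj(1) + 4*(0)*conj(1) + 4*(0)*conj(1)]
      = (1/12)[(9) + (3) + (0) + (0)] = 12/12 = 1
  <chi_4*chi_4, chi_2> = (1/12)[1*(9)*conj(1) + 3*(1)*conj(1) + 4*(0)*conj(exp(2*I*pi/3)) + 4*(0)*conj(exp(-2*I*pi/3))]
      = (1/12)[(9) + (3) + (0) + (0)] = 12/12 = 1
  <chi_4*chi_4, chi_3> = (1/12)[1*(9)*conj(1) + 3*(1)*conj(1) + 4*(0)*conj(exp(-2*I*pi/3)) + 4*(0)*conj(exp(2*I*pi/3))]
      = (1/12)[(9) + (3) + (0) + (0)] = 12/12 = 1
  <chi_4*chi_4, chi_4> = (1/12)[1*(9)*conj(3) + 3*(1)*conj(-1) + 4*(0)*conj(0) + 4*(0)*conj(0)]
      = (1/12)[(27) + (-3) + (0) + (0)] = 24/12 = 2
(Exp terms are combined using exp(i*s)*conj(exp(i*t)) = exp(i*(s-t)), and sums of them are collapsed using the identity that for every m > 1 the m distinct m-th roots of unity sum to 0, e.g. 1 + exp(2*I*pi/3) + exp(-2*I*pi/3) = 0.)
Hence the multiplicities are chi_1: 1, chi_2: 1, chi_3: 1, chi_4: 2. Dimension check: dim(chi_4)*dim(chi_4) = 3*3 = 9 and sum (mult * dim) = 1*1 + 1*1 + 1*1 + 2*3 = 9.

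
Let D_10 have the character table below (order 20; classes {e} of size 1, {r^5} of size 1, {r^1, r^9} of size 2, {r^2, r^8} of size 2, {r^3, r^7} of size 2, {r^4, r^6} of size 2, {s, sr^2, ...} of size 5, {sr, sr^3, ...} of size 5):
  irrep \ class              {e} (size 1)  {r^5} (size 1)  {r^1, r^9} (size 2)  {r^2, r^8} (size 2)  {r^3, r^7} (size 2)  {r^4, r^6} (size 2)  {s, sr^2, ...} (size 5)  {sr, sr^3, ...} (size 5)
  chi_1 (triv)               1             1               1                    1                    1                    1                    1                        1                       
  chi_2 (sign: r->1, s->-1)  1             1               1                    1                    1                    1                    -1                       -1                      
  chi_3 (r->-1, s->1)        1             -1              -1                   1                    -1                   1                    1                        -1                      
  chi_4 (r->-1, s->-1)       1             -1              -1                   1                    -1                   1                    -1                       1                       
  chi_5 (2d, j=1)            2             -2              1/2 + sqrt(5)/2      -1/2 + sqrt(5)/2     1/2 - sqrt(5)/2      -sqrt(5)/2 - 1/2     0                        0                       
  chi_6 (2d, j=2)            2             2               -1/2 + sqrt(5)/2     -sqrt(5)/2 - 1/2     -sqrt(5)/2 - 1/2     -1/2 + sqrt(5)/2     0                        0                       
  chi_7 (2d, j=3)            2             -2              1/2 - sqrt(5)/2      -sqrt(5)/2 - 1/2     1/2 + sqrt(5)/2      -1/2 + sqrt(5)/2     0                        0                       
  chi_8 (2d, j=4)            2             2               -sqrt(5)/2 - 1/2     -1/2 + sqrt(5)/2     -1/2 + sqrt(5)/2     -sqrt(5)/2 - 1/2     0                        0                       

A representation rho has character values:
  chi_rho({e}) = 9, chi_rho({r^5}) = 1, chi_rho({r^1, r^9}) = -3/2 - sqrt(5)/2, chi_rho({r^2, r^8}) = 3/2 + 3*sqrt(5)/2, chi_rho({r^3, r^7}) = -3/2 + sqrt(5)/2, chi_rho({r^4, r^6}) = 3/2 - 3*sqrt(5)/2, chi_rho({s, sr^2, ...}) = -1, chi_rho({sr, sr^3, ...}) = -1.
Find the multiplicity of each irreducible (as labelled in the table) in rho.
Multiplicities: chi_1: 0, chi_2: 1, chi_3: 1, chi_4: 1, chi_5: 1, chi_6: 0, chi_7: 0, chi_8: 2.

Explanation: Use <chi_rho, chi> = (1/|G|) sum_C |C| * chi_rho(C) * conj(chi(C)) with |G| = 20 for each irreducible chi in the table:
  <chi_rho, chi_1> = (1/20)[1*(9)*conj(1) + 1*(1)*conj(1) + 2*(-3/2 - sqrt(5)/2)*conj(1) + 2*(3/2 + 3*sqrt(5)/2)*conj(1) + 2*(-3/2 + sqrt(5)/2)*conj(1) + 2*(3/2 - 3*sqrt(5)/2)*conj(1) + 5*(-1)*conj(1) + 5*(-1)*conj(1)]
      = (1/20)[(9) + (1) + (-3 - sqrt(5)) + (3 + 3*sqrt(5)) + (-3 + sqrt(5)) + (3 - 3*sqrt(5)) + (-5) + (-5)] = 0/20 = 0
  <chi_rho, chi_2> = (1/20)[1*(9)*conj(1) + 1*(1)*conj(1) + 2*(-3/2 - sqrt(5)/2)*conj(1) + 2*(3/2 + 3*sqrt(5)/2)*conj(1) + 2*(-3/2 + sqrt(5)/2)*conj(1) + 2*(3/2 - 3*sqrt(5)/2)*conj(1) + 5*(-1)*conj(-1) + 5*(-1)*conj(-1)]
      = (1/20)[(9) + (1) + (-3 - sqrt(5)) + (3 + 3*sqrt(5)) + (-3 + sqrt(5)) + (3 - 3*sqrt(5)) + (5) + (5)] = 20/20 = 1
  <chi_rho, chi_3> = (1/20)[1*(9)*conj(1) + 1*(1)*conj(-1) + 2*(-3/2 - sqrt(5)/2)*conj(-1) + 2*(3/2 + 3*sqrt(5)/2)*conj(1) + 2*(-3/2 + sqrt(5)/2)*conj(-1) + 2*(3/2 - 3*sqrt(5)/2)*conj(1) + 5*(-1)*conj(1) + 5*(-1)*conj(-1)]
      = (1/20)[(9) + (-1) + (sqrt(5) + 3) + (3 + 3*sqrt(5)) + (3 - sqrt(5)) + (3 - 3*sqrt(5)) + (-5) + (5)] = 20/20 = 1
  <chi_rho, chi_4> = (1/20)[1*(9)*conj(1) + 1*(1)*conj(-1) + 2*(-3/2 - sqrt(5)/2)*conj(-1) + 2*(3/2 + 3*sqrt(5)/2)*conj(1) + 2*(-3/2 + sqrt(5)/2)*conj(-1) + 2*(3/2 - 3*sqrt(5)/2)*conj(1) + 5*(-1)*conj(-1) + 5*(-1)*conj(1)]
      = (1/20)[(9) + (-1) + (sqrt(5) + 3) + (3 + 3*sqrt(5)) + (3 - sqrt(5)) + (3 - 3*sqrt(5)) + (5) + (-5)] = 20/20 = 1
  <chi_rho, chi_5> = (1/20)[1*(9)*conj(2) + 1*(1)*conj(-2) + 2*(-3/2 - sqrt(5)/2)*conj(1/2 + sqrt(5)/2) + 2*(3/2 + 3*sqrt(5)/2)*conj(-1/2 + sqrt(5)/2) + 2*(-3/2 + sqrt(5)/2)*conj(1/2 - sqrt(5)/2) + 2*(3/2 - 3*sqrt(5)/2)*conj(-sqrt(5)/2 - 1/2) + 5*(-1)*conj(0) + 5*(-1)*conj(0)]
      = (1/20)[(18) + (-2) + (-2*sqrt(5) - 4) + (6) + (-4 + 2*sqrt(5)) + (6) + (0) + (0)] = 20/20 = 1
  <chi_rho, chi_6> = (1/20)[1*(9)*conj(2) + 1*(1)*conj(2) + 2*(-3/2 - sqrt(5)/2)*conj(-1/2 + sqrt(5)/2) + 2*(3/2 + 3*sqrt(5)/2)*conj(-sqrt(5)/2 - 1/2) + 2*(-3/2 + sqrt(5)/2)*conj(-sqrt(5)/2 - 1/2) + 2*(3/2 - 3*sqrt(5)/2)*conj(-1/2 + sqrt(5)/2) + 5*(-1)*conj(0) + 5*(-1)*conj(0)]
      = (1/20)[(18) + (2) + (-sqrt(5) - 1) + (-9 - 3*sqrt(5)) + (-1 + sqrt(5)) + (-9 + 3*sqrt(5)) + (0) + (0)] = 0/20 = 0
  <chi_rho, chi_7> = (1/20)[1*(9)*conj(2) + 1*(1)*conj(-2) + 2*(-3/2 - sqrt(5)/2)*conj(1/2 - sqrt(5)/2) + 2*(3/2 + 3*sqrt(5)/2)*conj(-sqrt(5)/2 - 1/2) + 2*(-3/2 + sqrt(5)/2)*conj(1/2 + sqrt(5)/2) + 2*(3/2 - 3*sqrt(5)/2)*conj(-1/2 + sqrt(5)/2) + 5*(-1)*conj(0) + 5*(-1)*conj(0)]
      = (1/20)[(18) + (-2) + (1 + sqrt(5)) + (-9 - 3*sqrt(5)) + (1 - sqrt(5)) + (-9 + 3*sqrt(5)) + (0) + (0)] = 0/20 = 0
  <chi_rho, chi_8> = (1/20)[1*(9)*conj(2) + 1*(1)*conj(2) + 2*(-3/2 - sqrt(5)/2)*conj(-sqrt(5)/2 - 1/2) + 2*(3/2 + 3*sqrt(5)/2)*conj(-1/2 + sqrt(5)/2) + 2*(-3/2 + sqrt(5)/2)*conj(-1/2 + sqrt(5)/2) + 2*(3/2 - 3*sqrt(5)/2)*conj(-sqrt(5)/2 - 1/2) + 5*(-1)*conj(0) + 5*(-1)*conj(0)]
      = (1/20)[(18) + (2) + (4 + 2*sqrt(5)) + (6) + (4 - 2*sqrt(5)) + (6) + (0) + (0)] = 40/20 = 2
Dimension check: dim(rho) = sum (mult * dim) = 0*1 + 1*1 + 1*1 + 1*1 + 1*2 + 0*2 + 0*2 + 2*2 = 9 = chi_rho(e) = 9.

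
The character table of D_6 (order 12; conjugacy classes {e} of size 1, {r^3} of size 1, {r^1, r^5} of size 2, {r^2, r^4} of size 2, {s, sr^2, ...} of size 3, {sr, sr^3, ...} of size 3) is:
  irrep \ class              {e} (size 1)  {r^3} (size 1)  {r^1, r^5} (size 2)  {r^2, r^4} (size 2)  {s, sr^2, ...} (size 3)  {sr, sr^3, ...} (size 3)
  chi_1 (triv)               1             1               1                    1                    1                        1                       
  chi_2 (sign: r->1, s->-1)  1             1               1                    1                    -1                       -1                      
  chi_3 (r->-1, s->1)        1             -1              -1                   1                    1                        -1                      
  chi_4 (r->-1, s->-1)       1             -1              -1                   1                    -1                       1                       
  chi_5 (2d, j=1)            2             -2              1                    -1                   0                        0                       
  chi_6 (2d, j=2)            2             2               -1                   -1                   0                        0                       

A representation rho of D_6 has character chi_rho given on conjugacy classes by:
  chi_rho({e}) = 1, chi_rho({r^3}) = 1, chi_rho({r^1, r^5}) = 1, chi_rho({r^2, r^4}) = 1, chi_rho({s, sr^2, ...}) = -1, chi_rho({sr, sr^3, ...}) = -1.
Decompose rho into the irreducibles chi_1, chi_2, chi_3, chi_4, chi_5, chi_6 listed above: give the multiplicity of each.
Multiplicities: chi_1: 0, chi_2: 1, chi_3: 0, chi_4: 0, chi_5: 0, chi_6: 0.

Justification: Use <chi_rho, chi> = (1/|G|) sum_C |C| * chi_rho(C) * conj(chi(C)) with |G| = 12 for each irreducible chi in the table:
  <chi_rho, chi_1> = (1/12)[1*(1)*conj(1) + 1*(1)*conj(1) + 2*(1)*conj(1) + 2*(1)*conj(1) + 3*(-1)*conj(1) + 3*(-1)*conj(1)]
      = (1/12)[(1) + (1) + (2) + (2) + (-3) + (-3)] = 0/12 = 0
  <chi_rho, chi_2> = (1/12)[1*(1)*conj(1) + 1*(1)*conj(1) + 2*(1)*conj(1) + 2*(1)*conj(1) + 3*(-1)*conj(-1) + 3*(-1)*conj(-1)]
      = (1/12)[(1) + (1) + (2) + (2) + (3) + (3)] = 12/12 = 1
  <chi_rho, chi_3> = (1/12)[1*(1)*conj(1) + 1*(1)*conj(-1) + 2*(1)*conj(-1) + 2*(1)*conj(1) + 3*(-1)*conj(1) + 3*(-1)*conj(-1)]
      = (1/12)[(1) + (-1) + (-2) + (2) + (-3) + (3)] = 0/12 = 0
  <chi_rho, chi_4> = (1/12)[1*(1)*conj(1) + 1*(1)*conj(-1) + 2*(1)*conj(-1) + 2*(1)*conj(1) + 3*(-1)*conj(-1) + 3*(-1)*conj(1)]
      = (1/12)[(1) + (-1) + (-2) + (2) + (3) + (-3)] = 0/12 = 0
  <chi_rho, chi_5> = (1/12)[1*(1)*conj(2) + 1*(1)*conj(-2) + 2*(1)*conj(1) + 2*(1)*conj(-1) + 3*(-1)*conj(0) + 3*(-1)*conj(0)]
      = (1/12)[(2) + (-2) + (2) + (-2) + (0) + (0)] = 0/12 = 0
  <chi_rho, chi_6> = (1/12)[1*(1)*conj(2) + 1*(1)*conj(2) + 2*(1)*conj(-1) + 2*(1)*conj(-1) + 3*(-1)*conj(0) + 3*(-1)*conj(0)]
      = (1/12)[(2) + (2) + (-2) + (-2) + (0) + (0)] = 0/12 = 0
Dimension check: dim(rho) = sum (mult * dim) = 0*1 + 1*1 + 0*1 + 0*1 + 0*2 + 0*2 = 1 = chi_rho(e) = 1.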